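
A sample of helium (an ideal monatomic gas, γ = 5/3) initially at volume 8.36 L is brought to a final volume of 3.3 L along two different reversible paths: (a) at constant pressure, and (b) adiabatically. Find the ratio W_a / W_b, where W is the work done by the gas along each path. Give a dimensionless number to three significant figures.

W_a / W_b ≈ 0.470

Path (a) isobaric: W = P₁(V₂ − V₁) → W_a/(P₁V₁) = -0.6053.
Path (b) adiabatic: W = P₁V₁(1 − (V₁/V₂)^(γ−1))/(γ−1) → W_b/(P₁V₁) = -1.288.
W_a / W_b = -0.6053 / -1.288 = 0.4701.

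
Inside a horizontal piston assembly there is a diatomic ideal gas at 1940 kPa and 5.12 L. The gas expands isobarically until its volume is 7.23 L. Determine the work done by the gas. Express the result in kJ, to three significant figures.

Isobaric: W = P ΔV.
W = (1940 kPa)(7.23 − 5.12 L) = (1940)(2.11) = 4093 J.

W ≈ 4.09 kJ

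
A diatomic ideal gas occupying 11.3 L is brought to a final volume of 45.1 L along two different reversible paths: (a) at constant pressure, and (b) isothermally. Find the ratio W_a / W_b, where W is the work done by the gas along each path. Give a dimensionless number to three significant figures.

Path (a) isobaric: W = P₁(V₂ − V₁) → W_a/(P₁V₁) = 2.991.
Path (b) isothermal: W = P₁V₁ ln(V₂/V₁) → W_b/(P₁V₁) = 1.384.
W_a / W_b = 2.991 / 1.384 = 2.161.

W_a / W_b ≈ 2.16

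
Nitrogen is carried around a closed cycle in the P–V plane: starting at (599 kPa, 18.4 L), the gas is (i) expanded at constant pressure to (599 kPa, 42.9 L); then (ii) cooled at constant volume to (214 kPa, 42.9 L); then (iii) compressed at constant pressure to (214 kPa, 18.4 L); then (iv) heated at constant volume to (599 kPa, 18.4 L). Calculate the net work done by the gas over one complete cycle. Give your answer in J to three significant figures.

Constant-volume legs do no work.
W(i) = (599)(42.9 − 18.4) = 14676 J; W(iii) = (214)(18.4 − 42.9) = -5243 J.
W_net = 14676 − 5243 = 9432 J (the clockwise enclosed area).

W_net ≈ 9430 J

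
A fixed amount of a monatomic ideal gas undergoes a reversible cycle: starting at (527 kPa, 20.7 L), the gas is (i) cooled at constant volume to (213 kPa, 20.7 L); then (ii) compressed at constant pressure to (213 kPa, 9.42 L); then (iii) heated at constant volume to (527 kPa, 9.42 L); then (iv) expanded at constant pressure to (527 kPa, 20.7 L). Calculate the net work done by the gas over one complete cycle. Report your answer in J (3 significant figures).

W_net ≈ 3540 J

Constant-volume legs do no work.
W(ii) = (213)(9.42 − 20.7) = -2403 J; W(iv) = (527)(20.7 − 9.42) = 5945 J.
W_net = -2403 + 5945 = 3542 J (the clockwise enclosed area).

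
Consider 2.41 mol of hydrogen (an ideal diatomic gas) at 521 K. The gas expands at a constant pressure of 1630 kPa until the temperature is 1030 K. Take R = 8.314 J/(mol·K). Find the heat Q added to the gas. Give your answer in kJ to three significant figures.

Q ≈ 35.7 kJ

Isobaric: W = nRΔT = (2.41)(8.314)(509) = 10199 J.
ΔU = nCᵥΔT with Cᵥ = 5R/2: ΔU = (2.41)(20.79)(509) = 25497 J.
Q = ΔU + W = 25497 + 10199 = 35695 J.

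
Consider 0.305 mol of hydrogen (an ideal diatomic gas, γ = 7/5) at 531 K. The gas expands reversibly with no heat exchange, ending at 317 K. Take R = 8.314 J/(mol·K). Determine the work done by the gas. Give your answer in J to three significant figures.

W ≈ 1360 J

Adiabatic ⇒ Q = 0, so W_by = −ΔU = nCᵥ(T₁ − T₂).
Cᵥ = 5R/2 = 20.79 J/(mol·K).
W = (0.305)(20.79)(531 − 317) = 1357 J.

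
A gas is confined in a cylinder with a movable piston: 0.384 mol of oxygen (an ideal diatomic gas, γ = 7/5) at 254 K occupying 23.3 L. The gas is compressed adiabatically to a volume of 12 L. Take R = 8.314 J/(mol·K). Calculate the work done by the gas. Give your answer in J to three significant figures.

W ≈ -616 J

Adiabatic: TV^(γ−1) = const with γ = 7/5.
T₂ = T₁ (V₁/V₂)^(γ−1) = 254 × (23.3/12)^0.4 = 254 × 1.304 = 331.2 K.
W_by = nCᵥ(T₁ − T₂) = (0.384)(20.79)(254 − 331.2) = -616.2 J.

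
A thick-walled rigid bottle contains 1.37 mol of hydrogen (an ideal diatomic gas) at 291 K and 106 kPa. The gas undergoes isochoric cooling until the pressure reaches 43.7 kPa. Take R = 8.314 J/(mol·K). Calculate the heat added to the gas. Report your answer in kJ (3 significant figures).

Constant volume ⇒ W = 0, so Q = ΔU = nCᵥΔT with Cᵥ = 5R/2 = 20.79 J/(mol·K).
At constant V, T₂/T₁ = P₂/P₁ ⇒ ΔT = T₁(P₂/P₁ − 1) = 291·(43.7/106 − 1) = -171 K.
ΔU = (1.37)(20.79)(-171) = -4870 J.

Q ≈ -4.87 kJ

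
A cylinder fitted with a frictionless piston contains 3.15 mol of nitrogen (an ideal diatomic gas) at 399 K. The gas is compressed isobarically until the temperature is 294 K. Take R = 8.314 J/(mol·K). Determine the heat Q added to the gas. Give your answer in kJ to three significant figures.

Q ≈ -9.62 kJ

Isobaric: W = nRΔT = (3.15)(8.314)(-105) = -2750 J.
ΔU = nCᵥΔT with Cᵥ = 5R/2: ΔU = (3.15)(20.79)(-105) = -6875 J.
Q = ΔU + W = -6875 − 2750 = -9624 J.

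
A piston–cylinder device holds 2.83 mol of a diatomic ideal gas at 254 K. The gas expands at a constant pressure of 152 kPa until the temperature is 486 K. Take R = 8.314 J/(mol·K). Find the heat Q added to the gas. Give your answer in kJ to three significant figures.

Isobaric: W = nRΔT = (2.83)(8.314)(232) = 5459 J.
ΔU = nCᵥΔT with Cᵥ = 5R/2: ΔU = (2.83)(20.79)(232) = 13647 J.
Q = ΔU + W = 13647 + 5459 = 19105 J.

Q ≈ 19.1 kJ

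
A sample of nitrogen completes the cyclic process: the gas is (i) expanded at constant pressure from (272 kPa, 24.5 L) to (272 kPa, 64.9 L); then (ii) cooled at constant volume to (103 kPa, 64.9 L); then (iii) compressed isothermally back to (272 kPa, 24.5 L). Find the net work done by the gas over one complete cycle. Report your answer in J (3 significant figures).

W_net ≈ 4480 J

Leg (i): W = PΔV = (272)(64.9 − 24.5) = 10989 J.
Leg (ii): W = 0.
Leg (iii): W = PᵢVᵢ ln(V_f/Vᵢ) = (6685) ln(24.5/64.9) = -6512 J.
W_net = 10989 − 6512 = 4477 J.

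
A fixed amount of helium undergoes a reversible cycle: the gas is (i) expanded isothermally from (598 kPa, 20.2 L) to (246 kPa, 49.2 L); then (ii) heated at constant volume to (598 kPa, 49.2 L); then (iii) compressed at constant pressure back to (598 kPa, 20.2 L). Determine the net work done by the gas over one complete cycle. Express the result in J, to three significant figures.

W_net ≈ -6590 J

Leg (i): W = PᵢVᵢ ln(V_f/Vᵢ) = (12080) ln(49.2/20.2) = 10753 J.
Leg (ii): W = 0.
Leg (iii): W = PΔV = (598)(20.2 − 49.2) = -17342 J.
W_net = 10753 − 17342 = -6589 J.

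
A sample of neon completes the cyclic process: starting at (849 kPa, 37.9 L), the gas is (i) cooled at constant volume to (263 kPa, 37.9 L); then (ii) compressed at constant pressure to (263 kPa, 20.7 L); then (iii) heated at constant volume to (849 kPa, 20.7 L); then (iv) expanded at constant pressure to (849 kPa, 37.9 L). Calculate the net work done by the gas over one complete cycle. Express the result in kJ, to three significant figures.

Constant-volume legs do no work.
W(ii) = (263)(20.7 − 37.9) = -4524 J; W(iv) = (849)(37.9 − 20.7) = 14603 J.
W_net = -4524 + 14603 = 10079 J (the clockwise enclosed area).

W_net ≈ 10.1 kJ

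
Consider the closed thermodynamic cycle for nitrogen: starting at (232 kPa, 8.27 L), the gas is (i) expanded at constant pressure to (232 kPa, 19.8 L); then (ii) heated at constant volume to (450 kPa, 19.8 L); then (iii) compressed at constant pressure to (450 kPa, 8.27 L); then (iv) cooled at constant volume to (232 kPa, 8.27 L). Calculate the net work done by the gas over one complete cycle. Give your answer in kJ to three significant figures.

W_net ≈ -2.51 kJ

Constant-volume legs do no work.
W(i) = (232)(19.8 − 8.27) = 2675 J; W(iii) = (450)(8.27 − 19.8) = -5189 J.
W_net = 2675 − 5189 = -2514 J (the counter-clockwise enclosed area).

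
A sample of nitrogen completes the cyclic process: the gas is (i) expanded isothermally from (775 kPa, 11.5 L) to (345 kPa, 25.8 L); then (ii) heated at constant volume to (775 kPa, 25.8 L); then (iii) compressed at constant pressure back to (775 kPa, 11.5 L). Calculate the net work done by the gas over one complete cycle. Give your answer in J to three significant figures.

W_net ≈ -3880 J

Leg (i): W = PᵢVᵢ ln(V_f/Vᵢ) = (8912) ln(25.8/11.5) = 7202 J.
Leg (ii): W = 0.
Leg (iii): W = PΔV = (775)(11.5 − 25.8) = -11082 J.
W_net = 7202 − 11082 = -3881 J.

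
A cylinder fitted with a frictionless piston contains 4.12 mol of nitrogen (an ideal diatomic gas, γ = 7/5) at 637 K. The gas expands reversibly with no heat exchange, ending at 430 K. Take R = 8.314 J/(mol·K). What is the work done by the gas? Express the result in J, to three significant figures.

W ≈ 17700 J

Adiabatic ⇒ Q = 0, so W_by = −ΔU = nCᵥ(T₁ − T₂).
Cᵥ = 5R/2 = 20.79 J/(mol·K).
W = (4.12)(20.79)(637 − 430) = 17726 J.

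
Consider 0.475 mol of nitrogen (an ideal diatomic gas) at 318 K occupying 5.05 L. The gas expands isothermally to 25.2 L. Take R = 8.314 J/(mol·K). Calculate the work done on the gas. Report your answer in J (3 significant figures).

Isothermal: W = nRT ln(V₂/V₁).
W = (0.475)(8.314)(318) × ln(25.2/5.05)
  = 1256 × 1.607
W_by_gas = 2019 J; work on gas = −W_by = -2019 J.

W ≈ -2020 J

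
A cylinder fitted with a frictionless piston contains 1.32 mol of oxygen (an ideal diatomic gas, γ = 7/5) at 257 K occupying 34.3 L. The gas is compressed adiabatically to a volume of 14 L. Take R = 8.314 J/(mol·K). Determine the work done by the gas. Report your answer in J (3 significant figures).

Adiabatic: TV^(γ−1) = const with γ = 7/5.
T₂ = T₁ (V₁/V₂)^(γ−1) = 257 × (34.3/14)^0.4 = 257 × 1.431 = 367.8 K.
W_by = nCᵥ(T₁ − T₂) = (1.32)(20.79)(257 − 367.8) = -3040 J.

W ≈ -3040 J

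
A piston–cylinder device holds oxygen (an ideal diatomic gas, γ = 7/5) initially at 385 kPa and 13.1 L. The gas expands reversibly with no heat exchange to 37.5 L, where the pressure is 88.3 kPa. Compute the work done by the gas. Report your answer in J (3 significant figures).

W ≈ 4330 J

Adiabatic: W = (P₁V₁ − P₂V₂)/(γ − 1) with γ = 7/5.
P₁V₁ = 5044 J, P₂V₂ = 3311 J.
W = (5044 − 3311) / 0.4 = 4331 J.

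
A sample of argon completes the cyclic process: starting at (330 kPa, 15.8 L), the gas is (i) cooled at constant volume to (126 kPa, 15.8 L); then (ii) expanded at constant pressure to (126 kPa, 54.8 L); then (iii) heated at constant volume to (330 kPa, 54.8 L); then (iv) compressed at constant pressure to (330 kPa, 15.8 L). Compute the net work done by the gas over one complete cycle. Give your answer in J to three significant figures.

Constant-volume legs do no work.
W(ii) = (126)(54.8 − 15.8) = 4914 J; W(iv) = (330)(15.8 − 54.8) = -12870 J.
W_net = 4914 − 12870 = -7956 J (the counter-clockwise enclosed area).

W_net ≈ -7960 J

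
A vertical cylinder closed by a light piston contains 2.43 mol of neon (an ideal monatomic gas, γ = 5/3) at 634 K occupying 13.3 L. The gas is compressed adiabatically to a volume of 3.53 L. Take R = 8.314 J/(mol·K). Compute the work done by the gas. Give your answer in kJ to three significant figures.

W ≈ -27.3 kJ

Adiabatic: TV^(γ−1) = const with γ = 5/3.
T₂ = T₁ (V₁/V₂)^(γ−1) = 634 × (13.3/3.53)^0.667 = 634 × 2.421 = 1535 K.
W_by = nCᵥ(T₁ − T₂) = (2.43)(12.47)(634 − 1535) = -27308 J.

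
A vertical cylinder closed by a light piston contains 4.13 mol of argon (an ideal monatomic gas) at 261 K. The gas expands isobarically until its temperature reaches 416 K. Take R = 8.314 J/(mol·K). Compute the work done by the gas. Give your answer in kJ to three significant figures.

Isobaric: W = P ΔV = nR ΔT.
W = (4.13)(8.314)(416 − 261) = 5322 J.

W ≈ 5.32 kJ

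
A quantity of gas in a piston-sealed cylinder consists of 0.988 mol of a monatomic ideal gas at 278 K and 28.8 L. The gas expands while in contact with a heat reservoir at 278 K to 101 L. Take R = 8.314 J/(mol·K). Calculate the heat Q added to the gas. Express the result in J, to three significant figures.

Q ≈ 2870 J

Isothermal ⇒ ΔU = 0, so Q = W = nRT ln(V₂/V₁).
Q = (0.988)(8.314)(278) ln(101/28.8) = 2284 × 1.255 = 2865 J.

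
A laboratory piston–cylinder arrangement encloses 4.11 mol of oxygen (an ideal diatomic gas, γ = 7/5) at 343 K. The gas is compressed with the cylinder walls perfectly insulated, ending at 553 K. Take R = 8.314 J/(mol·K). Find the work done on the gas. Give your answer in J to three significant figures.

Adiabatic ⇒ Q = 0, so W_by = −ΔU = nCᵥ(T₁ − T₂).
Cᵥ = 5R/2 = 20.79 J/(mol·K).
W = (4.11)(20.79)(343 − 553) = -17940 J.
Work on gas = −W_by = 17940 J.

W ≈ 17900 J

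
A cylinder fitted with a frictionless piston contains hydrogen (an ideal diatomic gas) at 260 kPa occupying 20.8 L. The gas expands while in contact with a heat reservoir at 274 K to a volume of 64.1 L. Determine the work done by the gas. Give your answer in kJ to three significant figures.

Isothermal: W = nRT ln(V₂/V₁) = P₁V₁ ln(V₂/V₁).
P₁V₁ = (260 kPa)(20.8 L) = 5408 J.
W = 5408 × ln(64.1/20.8) = 5408 × 1.125
W_by_gas = 6087 J.

W ≈ 6.09 kJ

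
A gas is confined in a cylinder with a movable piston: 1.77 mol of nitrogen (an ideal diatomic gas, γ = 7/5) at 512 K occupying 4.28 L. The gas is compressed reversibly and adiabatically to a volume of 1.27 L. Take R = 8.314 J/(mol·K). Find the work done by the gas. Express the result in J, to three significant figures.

W ≈ -11800 J

Adiabatic: TV^(γ−1) = const with γ = 7/5.
T₂ = T₁ (V₁/V₂)^(γ−1) = 512 × (4.28/1.27)^0.4 = 512 × 1.626 = 832.4 K.
W_by = nCᵥ(T₁ − T₂) = (1.77)(20.79)(512 − 832.4) = -11787 J.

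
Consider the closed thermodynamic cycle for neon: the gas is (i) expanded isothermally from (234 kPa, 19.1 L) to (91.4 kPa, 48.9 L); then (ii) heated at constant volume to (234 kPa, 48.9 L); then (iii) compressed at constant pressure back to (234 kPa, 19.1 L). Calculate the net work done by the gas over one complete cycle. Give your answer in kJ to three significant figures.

Leg (i): W = PᵢVᵢ ln(V_f/Vᵢ) = (4469) ln(48.9/19.1) = 4202 J.
Leg (ii): W = 0.
Leg (iii): W = PΔV = (234)(19.1 − 48.9) = -6973 J.
W_net = 4202 − 6973 = -2772 J.

W_net ≈ -2.77 kJ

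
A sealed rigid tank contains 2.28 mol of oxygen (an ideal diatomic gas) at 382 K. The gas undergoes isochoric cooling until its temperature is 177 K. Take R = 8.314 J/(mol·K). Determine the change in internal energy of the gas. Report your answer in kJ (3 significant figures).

ΔU ≈ -9.71 kJ

Constant volume ⇒ W = 0, so Q = ΔU = nCᵥΔT with Cᵥ = 5R/2 = 20.79 J/(mol·K).
ΔU = (2.28)(20.79)(177 − 382) = -9715 J.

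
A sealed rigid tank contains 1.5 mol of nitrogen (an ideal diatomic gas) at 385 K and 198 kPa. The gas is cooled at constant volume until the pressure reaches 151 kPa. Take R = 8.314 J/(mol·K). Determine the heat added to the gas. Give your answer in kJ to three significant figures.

Q ≈ -2.85 kJ

Constant volume ⇒ W = 0, so Q = ΔU = nCᵥΔT with Cᵥ = 5R/2 = 20.79 J/(mol·K).
At constant V, T₂/T₁ = P₂/P₁ ⇒ ΔT = T₁(P₂/P₁ − 1) = 385·(151/198 − 1) = -91.39 K.
ΔU = (1.5)(20.79)(-91.39) = -2849 J.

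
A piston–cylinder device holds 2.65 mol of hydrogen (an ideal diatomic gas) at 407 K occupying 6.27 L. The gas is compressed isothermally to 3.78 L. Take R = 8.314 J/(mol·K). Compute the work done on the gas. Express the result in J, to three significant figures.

W ≈ 4540 J

Isothermal: W = nRT ln(V₂/V₁).
W = (2.65)(8.314)(407) × ln(3.78/6.27)
  = 8967 × -0.5061
W_by_gas = -4538 J; work on gas = −W_by = 4538 J.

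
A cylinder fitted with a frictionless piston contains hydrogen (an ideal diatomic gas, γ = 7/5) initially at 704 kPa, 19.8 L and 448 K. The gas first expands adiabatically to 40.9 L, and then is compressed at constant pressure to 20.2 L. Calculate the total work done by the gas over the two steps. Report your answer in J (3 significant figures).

W_total ≈ 3500 J

Step 1 (adiabatic): W = (P₁V₁ − P₂V₂)/(γ−1) = (13939 − 10428)/0.4 = 8777 J.
After step 1: P = 255 kPa, V = 40.9 L, T = 335.2 K.
Step 2 (isobaric): W = PΔV = (255 kPa)(20.2 − 40.9 L) = -5278 J.
W_total = 8777 − 5278 = 3499 J.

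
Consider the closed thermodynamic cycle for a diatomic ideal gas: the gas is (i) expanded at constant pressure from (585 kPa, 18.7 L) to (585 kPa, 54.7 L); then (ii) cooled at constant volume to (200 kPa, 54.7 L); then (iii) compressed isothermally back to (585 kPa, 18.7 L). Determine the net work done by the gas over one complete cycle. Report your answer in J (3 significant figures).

W_net ≈ 9320 J

Leg (i): W = PΔV = (585)(54.7 − 18.7) = 21060 J.
Leg (ii): W = 0.
Leg (iii): W = PᵢVᵢ ln(V_f/Vᵢ) = (10940) ln(18.7/54.7) = -11742 J.
W_net = 21060 − 11742 = 9318 J.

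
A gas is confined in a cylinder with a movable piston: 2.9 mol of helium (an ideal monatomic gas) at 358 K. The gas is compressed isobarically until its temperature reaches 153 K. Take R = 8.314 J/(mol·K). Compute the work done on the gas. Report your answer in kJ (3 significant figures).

W ≈ 4.94 kJ

Isobaric: W = P ΔV = nR ΔT.
W = (2.9)(8.314)(153 − 358) = -4943 J.
Work on gas = −W_by = 4943 J.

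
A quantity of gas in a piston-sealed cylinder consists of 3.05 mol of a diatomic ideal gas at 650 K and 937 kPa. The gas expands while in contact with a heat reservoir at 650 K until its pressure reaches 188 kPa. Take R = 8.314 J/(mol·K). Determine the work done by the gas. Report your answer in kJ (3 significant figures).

W ≈ 26.5 kJ

Isothermal process: W = nRT ln(V₂/V₁) = nRT ln(P₁/P₂).
W = (3.05)(8.314)(650) × ln(937/188)
  = 16483 × ln(4.984) = 16483 × 1.606
W_by_gas = 26475 J.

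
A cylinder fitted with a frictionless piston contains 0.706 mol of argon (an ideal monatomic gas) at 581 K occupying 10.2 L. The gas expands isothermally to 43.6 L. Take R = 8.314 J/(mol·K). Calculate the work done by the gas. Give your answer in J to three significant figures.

W ≈ 4950 J

Isothermal: W = nRT ln(V₂/V₁).
W = (0.706)(8.314)(581) × ln(43.6/10.2)
  = 3410 × 1.453
W_by_gas = 4954 J.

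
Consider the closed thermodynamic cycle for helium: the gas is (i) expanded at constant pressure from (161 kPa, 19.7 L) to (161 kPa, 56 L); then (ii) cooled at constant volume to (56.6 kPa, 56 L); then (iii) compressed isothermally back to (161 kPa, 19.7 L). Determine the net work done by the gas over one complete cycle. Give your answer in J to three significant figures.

W_net ≈ 2530 J

Leg (i): W = PΔV = (161)(56 − 19.7) = 5844 J.
Leg (ii): W = 0.
Leg (iii): W = PᵢVᵢ ln(V_f/Vᵢ) = (3170) ln(19.7/56) = -3311 J.
W_net = 5844 − 3311 = 2533 J.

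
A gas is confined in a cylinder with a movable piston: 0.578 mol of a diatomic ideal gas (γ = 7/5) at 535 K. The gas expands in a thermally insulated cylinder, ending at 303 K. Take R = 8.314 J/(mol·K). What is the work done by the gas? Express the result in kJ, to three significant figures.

Adiabatic ⇒ Q = 0, so W_by = −ΔU = nCᵥ(T₁ − T₂).
Cᵥ = 5R/2 = 20.79 J/(mol·K).
W = (0.578)(20.79)(535 − 303) = 2787 J.

W ≈ 2.79 kJ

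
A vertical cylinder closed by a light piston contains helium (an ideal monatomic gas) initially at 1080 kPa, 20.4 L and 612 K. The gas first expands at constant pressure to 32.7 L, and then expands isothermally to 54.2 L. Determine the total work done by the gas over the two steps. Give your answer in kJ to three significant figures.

W_total ≈ 31.1 kJ

Step 1 (isobaric): W = PΔV = (1080 kPa)(32.7 − 20.4 L) = 13284 J.
After step 1: P = 1080 kPa, V = 32.7 L, T = 981 K.
Step 2 (isothermal): W = P₁V₁ ln(V₂/V₁) = (35316) ln(54.2/32.7) = 17845 J.
W_total = 13284 + 17845 = 31129 J.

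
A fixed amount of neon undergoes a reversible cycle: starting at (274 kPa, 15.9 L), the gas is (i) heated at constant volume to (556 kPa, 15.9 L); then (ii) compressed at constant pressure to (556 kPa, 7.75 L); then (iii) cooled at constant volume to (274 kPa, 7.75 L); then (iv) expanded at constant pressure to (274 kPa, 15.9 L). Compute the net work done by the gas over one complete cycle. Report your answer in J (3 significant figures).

W_net ≈ -2300 J

Constant-volume legs do no work.
W(ii) = (556)(7.75 − 15.9) = -4531 J; W(iv) = (274)(15.9 − 7.75) = 2233 J.
W_net = -4531 + 2233 = -2298 J (the counter-clockwise enclosed area).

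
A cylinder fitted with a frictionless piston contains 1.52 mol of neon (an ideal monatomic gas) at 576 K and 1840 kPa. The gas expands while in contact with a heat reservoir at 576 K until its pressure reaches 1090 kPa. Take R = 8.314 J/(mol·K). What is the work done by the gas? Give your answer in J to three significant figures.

Isothermal process: W = nRT ln(V₂/V₁) = nRT ln(P₁/P₂).
W = (1.52)(8.314)(576) × ln(1840/1090)
  = 7279 × ln(1.688) = 7279 × 0.5236
W_by_gas = 3811 J.

W ≈ 3810 J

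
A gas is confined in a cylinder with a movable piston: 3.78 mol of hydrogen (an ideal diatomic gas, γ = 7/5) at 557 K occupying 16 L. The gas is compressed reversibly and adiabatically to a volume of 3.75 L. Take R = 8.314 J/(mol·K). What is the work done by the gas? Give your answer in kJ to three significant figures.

Adiabatic: TV^(γ−1) = const with γ = 7/5.
T₂ = T₁ (V₁/V₂)^(γ−1) = 557 × (16/3.75)^0.4 = 557 × 1.787 = 995.2 K.
W_by = nCᵥ(T₁ − T₂) = (3.78)(20.79)(557 − 995.2) = -34425 J.

W ≈ -34.4 kJ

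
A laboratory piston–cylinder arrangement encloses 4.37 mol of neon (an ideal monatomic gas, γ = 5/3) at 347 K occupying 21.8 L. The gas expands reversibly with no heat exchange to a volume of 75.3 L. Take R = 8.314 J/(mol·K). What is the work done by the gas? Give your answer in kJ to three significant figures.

W ≈ 10.6 kJ

Adiabatic: TV^(γ−1) = const with γ = 5/3.
T₂ = T₁ (V₁/V₂)^(γ−1) = 347 × (21.8/75.3)^0.667 = 347 × 0.4376 = 151.9 K.
W_by = nCᵥ(T₁ − T₂) = (4.37)(12.47)(347 − 151.9) = 10635 J.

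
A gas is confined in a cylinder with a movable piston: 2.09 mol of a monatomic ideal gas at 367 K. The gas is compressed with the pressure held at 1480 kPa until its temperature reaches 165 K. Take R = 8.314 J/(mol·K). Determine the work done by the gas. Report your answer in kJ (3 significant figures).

Isobaric: W = P ΔV = nR ΔT.
W = (2.09)(8.314)(165 − 367) = -3510 J.

W ≈ -3.51 kJ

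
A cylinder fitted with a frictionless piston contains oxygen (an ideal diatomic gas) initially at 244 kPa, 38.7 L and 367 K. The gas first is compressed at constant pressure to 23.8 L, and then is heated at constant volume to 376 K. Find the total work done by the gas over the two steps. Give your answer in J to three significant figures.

Step 1 (isobaric): W = PΔV = (244 kPa)(23.8 − 38.7 L) = -3636 J.
Step 2 (isochoric): W = 0 (constant volume).
W_total = -3636 + 0 = -3636 J.

W_total ≈ -3640 J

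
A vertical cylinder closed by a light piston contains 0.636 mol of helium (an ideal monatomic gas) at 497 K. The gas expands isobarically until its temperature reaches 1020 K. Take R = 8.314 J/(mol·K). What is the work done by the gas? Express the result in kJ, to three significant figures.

W ≈ 2.77 kJ

Isobaric: W = P ΔV = nR ΔT.
W = (0.636)(8.314)(1020 − 497) = 2765 J.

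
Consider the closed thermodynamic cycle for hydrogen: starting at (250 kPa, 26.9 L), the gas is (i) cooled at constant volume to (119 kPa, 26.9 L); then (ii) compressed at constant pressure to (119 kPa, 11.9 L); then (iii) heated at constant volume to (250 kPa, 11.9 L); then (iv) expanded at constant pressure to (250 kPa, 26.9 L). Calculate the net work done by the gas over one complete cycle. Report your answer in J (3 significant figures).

Constant-volume legs do no work.
W(ii) = (119)(11.9 − 26.9) = -1785 J; W(iv) = (250)(26.9 − 11.9) = 3750 J.
W_net = -1785 + 3750 = 1965 J (the clockwise enclosed area).

W_net ≈ 1960 J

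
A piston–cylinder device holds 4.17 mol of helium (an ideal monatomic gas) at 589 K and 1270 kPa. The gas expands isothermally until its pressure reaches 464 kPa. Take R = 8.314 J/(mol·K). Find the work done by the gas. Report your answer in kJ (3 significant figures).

Isothermal process: W = nRT ln(V₂/V₁) = nRT ln(P₁/P₂).
W = (4.17)(8.314)(589) × ln(1270/464)
  = 20420 × ln(2.737) = 20420 × 1.007
W_by_gas = 20561 J.

W ≈ 20.6 kJ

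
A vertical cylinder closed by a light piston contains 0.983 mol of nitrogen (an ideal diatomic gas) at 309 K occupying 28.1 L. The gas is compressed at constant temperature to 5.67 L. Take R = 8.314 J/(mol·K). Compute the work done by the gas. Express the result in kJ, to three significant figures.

W ≈ -4.04 kJ

Isothermal: W = nRT ln(V₂/V₁).
W = (0.983)(8.314)(309) × ln(5.67/28.1)
  = 2525 × -1.601
W_by_gas = -4042 J.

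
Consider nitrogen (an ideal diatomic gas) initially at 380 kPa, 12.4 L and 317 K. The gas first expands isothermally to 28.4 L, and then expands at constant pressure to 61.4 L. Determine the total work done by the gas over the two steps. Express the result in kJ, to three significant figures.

Step 1 (isothermal): W = P₁V₁ ln(V₂/V₁) = (4712) ln(28.4/12.4) = 3905 J.
After step 1: P = 165.9 kPa, V = 28.4 L, T = 317 K.
Step 2 (isobaric): W = PΔV = (165.9 kPa)(61.4 − 28.4 L) = 5475 J.
W_total = 3905 + 5475 = 9380 J.

W_total ≈ 9.38 kJ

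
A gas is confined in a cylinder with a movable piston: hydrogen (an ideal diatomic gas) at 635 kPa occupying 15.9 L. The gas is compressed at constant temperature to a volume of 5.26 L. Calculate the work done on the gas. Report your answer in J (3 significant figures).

W ≈ 11200 J

Isothermal: W = nRT ln(V₂/V₁) = P₁V₁ ln(V₂/V₁).
P₁V₁ = (635 kPa)(15.9 L) = 10096 J.
W = 10096 × ln(5.26/15.9) = 10096 × -1.106
W_by_gas = -11169 J; work on gas = −W_by = 11169 J.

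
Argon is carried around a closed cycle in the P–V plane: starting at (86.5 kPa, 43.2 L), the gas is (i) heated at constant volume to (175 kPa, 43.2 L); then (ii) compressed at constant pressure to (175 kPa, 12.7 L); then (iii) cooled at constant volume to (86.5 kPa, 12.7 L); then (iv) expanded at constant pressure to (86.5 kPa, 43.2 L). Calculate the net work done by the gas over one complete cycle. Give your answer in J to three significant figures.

Constant-volume legs do no work.
W(ii) = (175)(12.7 − 43.2) = -5338 J; W(iv) = (86.5)(43.2 − 12.7) = 2638 J.
W_net = -5338 + 2638 = -2699 J (the counter-clockwise enclosed area).

W_net ≈ -2700 J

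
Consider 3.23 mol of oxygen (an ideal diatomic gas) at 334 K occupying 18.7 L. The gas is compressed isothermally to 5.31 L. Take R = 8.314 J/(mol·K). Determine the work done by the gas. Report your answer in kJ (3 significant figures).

W ≈ -11.3 kJ

Isothermal: W = nRT ln(V₂/V₁).
W = (3.23)(8.314)(334) × ln(5.31/18.7)
  = 8969 × -1.259
W_by_gas = -11292 J.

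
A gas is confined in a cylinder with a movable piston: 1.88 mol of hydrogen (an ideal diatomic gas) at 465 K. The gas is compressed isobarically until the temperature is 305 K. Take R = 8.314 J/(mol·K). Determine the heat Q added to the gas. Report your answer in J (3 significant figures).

Q ≈ -8750 J

Isobaric: W = nRΔT = (1.88)(8.314)(-160) = -2501 J.
ΔU = nCᵥΔT with Cᵥ = 5R/2: ΔU = (1.88)(20.79)(-160) = -6252 J.
Q = ΔU + W = -6252 − 2501 = -8753 J.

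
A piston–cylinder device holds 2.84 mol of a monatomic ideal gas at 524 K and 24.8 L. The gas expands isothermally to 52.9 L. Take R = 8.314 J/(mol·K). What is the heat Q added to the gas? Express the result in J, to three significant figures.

Q ≈ 9370 J

Isothermal ⇒ ΔU = 0, so Q = W = nRT ln(V₂/V₁).
Q = (2.84)(8.314)(524) ln(52.9/24.8) = 12373 × 0.7576 = 9373 J.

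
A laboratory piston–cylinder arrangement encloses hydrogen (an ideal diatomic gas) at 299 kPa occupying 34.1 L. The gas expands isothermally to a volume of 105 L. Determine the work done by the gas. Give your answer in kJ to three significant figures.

Isothermal: W = nRT ln(V₂/V₁) = P₁V₁ ln(V₂/V₁).
P₁V₁ = (299 kPa)(34.1 L) = 10196 J.
W = 10196 × ln(105/34.1) = 10196 × 1.125
W_by_gas = 11467 J.

W ≈ 11.5 kJ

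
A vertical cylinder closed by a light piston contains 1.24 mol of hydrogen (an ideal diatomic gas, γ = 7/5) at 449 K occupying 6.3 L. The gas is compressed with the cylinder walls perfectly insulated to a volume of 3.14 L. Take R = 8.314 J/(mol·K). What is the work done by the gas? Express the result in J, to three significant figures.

Adiabatic: TV^(γ−1) = const with γ = 7/5.
T₂ = T₁ (V₁/V₂)^(γ−1) = 449 × (6.3/3.14)^0.4 = 449 × 1.321 = 593.2 K.
W_by = nCᵥ(T₁ − T₂) = (1.24)(20.79)(449 − 593.2) = -3717 J.

W ≈ -3720 J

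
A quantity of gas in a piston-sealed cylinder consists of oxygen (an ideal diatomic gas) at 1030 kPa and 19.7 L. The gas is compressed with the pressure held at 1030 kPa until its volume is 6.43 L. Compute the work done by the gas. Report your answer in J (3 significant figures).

Isobaric: W = P ΔV.
W = (1030 kPa)(6.43 − 19.7 L) = (1030)(-13.27) = -13668 J.

W ≈ -13700 J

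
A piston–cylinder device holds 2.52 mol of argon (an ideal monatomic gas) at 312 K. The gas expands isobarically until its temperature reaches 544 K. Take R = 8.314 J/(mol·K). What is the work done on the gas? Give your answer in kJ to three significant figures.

Isobaric: W = P ΔV = nR ΔT.
W = (2.52)(8.314)(544 − 312) = 4861 J.
Work on gas = −W_by = -4861 J.

W ≈ -4.86 kJ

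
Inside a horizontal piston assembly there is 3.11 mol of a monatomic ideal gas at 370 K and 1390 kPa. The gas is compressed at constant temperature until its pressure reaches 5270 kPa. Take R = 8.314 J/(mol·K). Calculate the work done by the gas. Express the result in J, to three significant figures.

W ≈ -12800 J

Isothermal process: W = nRT ln(V₂/V₁) = nRT ln(P₁/P₂).
W = (3.11)(8.314)(370) × ln(1390/5270)
  = 9567 × ln(0.2638) = 9567 × -1.333
W_by_gas = -12750 J.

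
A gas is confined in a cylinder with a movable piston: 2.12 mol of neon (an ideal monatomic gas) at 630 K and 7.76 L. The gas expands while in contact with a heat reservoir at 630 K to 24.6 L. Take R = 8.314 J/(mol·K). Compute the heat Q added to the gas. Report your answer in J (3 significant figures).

Q ≈ 12800 J

Isothermal ⇒ ΔU = 0, so Q = W = nRT ln(V₂/V₁).
Q = (2.12)(8.314)(630) ln(24.6/7.76) = 11104 × 1.154 = 12812 J.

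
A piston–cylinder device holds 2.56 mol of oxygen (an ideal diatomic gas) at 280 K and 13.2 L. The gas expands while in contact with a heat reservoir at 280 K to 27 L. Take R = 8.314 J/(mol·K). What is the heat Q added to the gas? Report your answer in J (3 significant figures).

Isothermal ⇒ ΔU = 0, so Q = W = nRT ln(V₂/V₁).
Q = (2.56)(8.314)(280) ln(27/13.2) = 5959 × 0.7156 = 4265 J.

Q ≈ 4260 J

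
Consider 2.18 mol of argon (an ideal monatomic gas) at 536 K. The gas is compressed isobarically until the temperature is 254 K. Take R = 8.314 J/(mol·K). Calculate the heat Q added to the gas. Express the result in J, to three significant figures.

Isobaric: W = nRΔT = (2.18)(8.314)(-282) = -5111 J.
ΔU = nCᵥΔT with Cᵥ = 3R/2: ΔU = (2.18)(12.47)(-282) = -7667 J.
Q = ΔU + W = -7667 − 5111 = -12778 J.

Q ≈ -12800 J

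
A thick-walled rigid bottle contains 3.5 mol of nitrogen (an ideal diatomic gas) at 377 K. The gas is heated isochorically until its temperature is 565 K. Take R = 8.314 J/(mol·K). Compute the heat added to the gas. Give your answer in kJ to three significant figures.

Constant volume ⇒ W = 0, so Q = ΔU = nCᵥΔT with Cᵥ = 5R/2 = 20.79 J/(mol·K).
ΔU = (3.5)(20.79)(565 − 377) = 13677 J.

Q ≈ 13.7 kJ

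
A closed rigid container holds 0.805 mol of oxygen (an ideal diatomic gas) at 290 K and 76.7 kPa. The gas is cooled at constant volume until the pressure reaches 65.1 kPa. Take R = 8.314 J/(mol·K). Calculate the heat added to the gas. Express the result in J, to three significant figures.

Q ≈ -734 J

Constant volume ⇒ W = 0, so Q = ΔU = nCᵥΔT with Cᵥ = 5R/2 = 20.79 J/(mol·K).
At constant V, T₂/T₁ = P₂/P₁ ⇒ ΔT = T₁(P₂/P₁ − 1) = 290·(65.1/76.7 − 1) = -43.86 K.
ΔU = (0.805)(20.79)(-43.86) = -733.8 J.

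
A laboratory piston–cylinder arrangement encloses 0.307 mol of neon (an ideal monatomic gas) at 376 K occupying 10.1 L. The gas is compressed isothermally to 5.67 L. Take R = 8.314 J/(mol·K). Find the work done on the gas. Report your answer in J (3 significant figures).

W ≈ 554 J

Isothermal: W = nRT ln(V₂/V₁).
W = (0.307)(8.314)(376) × ln(5.67/10.1)
  = 959.7 × -0.5773
W_by_gas = -554.1 J; work on gas = −W_by = 554.1 J.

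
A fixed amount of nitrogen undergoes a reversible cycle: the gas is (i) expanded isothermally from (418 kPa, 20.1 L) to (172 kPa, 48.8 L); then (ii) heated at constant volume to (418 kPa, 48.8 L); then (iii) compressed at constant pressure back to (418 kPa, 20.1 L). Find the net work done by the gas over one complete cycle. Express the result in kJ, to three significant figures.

W_net ≈ -4.54 kJ

Leg (i): W = PᵢVᵢ ln(V_f/Vᵢ) = (8402) ln(48.8/20.1) = 7452 J.
Leg (ii): W = 0.
Leg (iii): W = PΔV = (418)(20.1 − 48.8) = -11997 J.
W_net = 7452 − 11997 = -4544 J.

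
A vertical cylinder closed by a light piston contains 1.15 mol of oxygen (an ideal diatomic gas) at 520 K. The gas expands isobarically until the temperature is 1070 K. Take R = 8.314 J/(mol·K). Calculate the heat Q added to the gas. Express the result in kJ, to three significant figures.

Isobaric: W = nRΔT = (1.15)(8.314)(550) = 5259 J.
ΔU = nCᵥΔT with Cᵥ = 5R/2: ΔU = (1.15)(20.79)(550) = 13147 J.
Q = ΔU + W = 13147 + 5259 = 18405 J.

Q ≈ 18.4 kJ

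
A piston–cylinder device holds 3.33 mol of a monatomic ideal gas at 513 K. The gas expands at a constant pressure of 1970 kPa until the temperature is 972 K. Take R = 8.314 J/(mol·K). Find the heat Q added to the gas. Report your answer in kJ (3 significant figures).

Isobaric: W = nRΔT = (3.33)(8.314)(459) = 12708 J.
ΔU = nCᵥΔT with Cᵥ = 3R/2: ΔU = (3.33)(12.47)(459) = 19062 J.
Q = ΔU + W = 19062 + 12708 = 31769 J.

Q ≈ 31.8 kJ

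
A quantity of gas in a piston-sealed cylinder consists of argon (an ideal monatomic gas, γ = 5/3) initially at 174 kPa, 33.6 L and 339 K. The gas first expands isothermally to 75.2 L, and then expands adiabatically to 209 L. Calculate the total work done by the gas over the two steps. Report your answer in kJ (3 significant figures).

W_total ≈ 9.04 kJ

Step 1 (isothermal): W = P₁V₁ ln(V₂/V₁) = (5846) ln(75.2/33.6) = 4710 J.
After step 1: P = 77.74 kPa, V = 75.2 L, T = 339 K.
Step 2 (adiabatic): W = (P₁V₁ − P₂V₂)/(γ−1) = (5846 − 2958)/0.667 = 4333 J.
W_total = 4710 + 4333 = 9043 J.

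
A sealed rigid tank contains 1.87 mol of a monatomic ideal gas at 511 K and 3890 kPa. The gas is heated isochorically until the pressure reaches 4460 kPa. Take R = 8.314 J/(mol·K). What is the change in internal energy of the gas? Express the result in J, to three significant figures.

ΔU ≈ 1750 J

Constant volume ⇒ W = 0, so Q = ΔU = nCᵥΔT with Cᵥ = 3R/2 = 12.47 J/(mol·K).
At constant V, T₂/T₁ = P₂/P₁ ⇒ ΔT = T₁(P₂/P₁ − 1) = 511·(4460/3890 − 1) = 74.88 K.
ΔU = (1.87)(12.47)(74.88) = 1746 J.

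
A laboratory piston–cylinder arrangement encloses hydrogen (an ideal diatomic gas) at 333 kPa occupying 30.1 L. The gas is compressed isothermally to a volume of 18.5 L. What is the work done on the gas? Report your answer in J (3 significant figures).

Isothermal: W = nRT ln(V₂/V₁) = P₁V₁ ln(V₂/V₁).
P₁V₁ = (333 kPa)(30.1 L) = 10023 J.
W = 10023 × ln(18.5/30.1) = 10023 × -0.4868
W_by_gas = -4879 J; work on gas = −W_by = 4879 J.

W ≈ 4880 J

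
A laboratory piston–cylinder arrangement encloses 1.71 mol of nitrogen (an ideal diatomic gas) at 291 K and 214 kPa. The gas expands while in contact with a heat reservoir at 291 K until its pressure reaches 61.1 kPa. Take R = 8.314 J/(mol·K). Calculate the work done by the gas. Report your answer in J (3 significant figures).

Isothermal process: W = nRT ln(V₂/V₁) = nRT ln(P₁/P₂).
W = (1.71)(8.314)(291) × ln(214/61.1)
  = 4137 × ln(3.502) = 4137 × 1.253
W_by_gas = 5186 J.

W ≈ 5190 J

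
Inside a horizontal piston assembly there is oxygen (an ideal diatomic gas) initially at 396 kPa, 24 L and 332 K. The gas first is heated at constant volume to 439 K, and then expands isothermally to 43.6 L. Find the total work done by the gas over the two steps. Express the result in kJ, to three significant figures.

Step 1 (isochoric): W = 0 (constant volume).
After step 1: P = 523.6 kPa (V unchanged).
Step 2 (isothermal): W = P₁V₁ ln(V₂/V₁) = (12567) ln(43.6/24) = 7503 J.
W_total = 0 + 7503 = 7503 J.

W_total ≈ 7.50 kJ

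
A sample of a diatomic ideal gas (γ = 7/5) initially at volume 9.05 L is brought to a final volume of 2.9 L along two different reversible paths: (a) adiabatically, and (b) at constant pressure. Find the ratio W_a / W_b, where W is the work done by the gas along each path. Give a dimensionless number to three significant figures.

W_a / W_b ≈ 2.12

Path (a) adiabatic: W = P₁V₁(1 − (V₁/V₂)^(γ−1))/(γ−1) → W_a/(P₁V₁) = -1.441.
Path (b) isobaric: W = P₁(V₂ − V₁) → W_b/(P₁V₁) = -0.6796.
W_a / W_b = -1.441 / -0.6796 = 2.121.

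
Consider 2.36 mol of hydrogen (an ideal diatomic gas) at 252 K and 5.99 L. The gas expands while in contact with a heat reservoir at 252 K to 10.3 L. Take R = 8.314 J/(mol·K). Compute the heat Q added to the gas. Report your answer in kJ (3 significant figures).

Isothermal ⇒ ΔU = 0, so Q = W = nRT ln(V₂/V₁).
Q = (2.36)(8.314)(252) ln(10.3/5.99) = 4945 × 0.5421 = 2680 J.

Q ≈ 2.68 kJ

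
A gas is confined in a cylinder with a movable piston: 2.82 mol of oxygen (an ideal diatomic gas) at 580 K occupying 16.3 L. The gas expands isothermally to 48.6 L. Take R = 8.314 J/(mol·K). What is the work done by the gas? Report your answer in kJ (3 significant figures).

Isothermal: W = nRT ln(V₂/V₁).
W = (2.82)(8.314)(580) × ln(48.6/16.3)
  = 13598 × 1.092
W_by_gas = 14856 J.

W ≈ 14.9 kJ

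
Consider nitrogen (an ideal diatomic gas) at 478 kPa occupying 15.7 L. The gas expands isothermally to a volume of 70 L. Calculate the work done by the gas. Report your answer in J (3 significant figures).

W ≈ 11200 J

Isothermal: W = nRT ln(V₂/V₁) = P₁V₁ ln(V₂/V₁).
P₁V₁ = (478 kPa)(15.7 L) = 7505 J.
W = 7505 × ln(70/15.7) = 7505 × 1.495
W_by_gas = 11218 J.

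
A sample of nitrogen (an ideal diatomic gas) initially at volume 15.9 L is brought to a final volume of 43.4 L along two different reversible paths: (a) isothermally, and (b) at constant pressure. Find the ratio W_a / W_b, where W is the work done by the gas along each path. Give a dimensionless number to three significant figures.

W_a / W_b ≈ 0.581

Path (a) isothermal: W = P₁V₁ ln(V₂/V₁) → W_a/(P₁V₁) = 1.004.
Path (b) isobaric: W = P₁(V₂ − V₁) → W_b/(P₁V₁) = 1.73.
W_a / W_b = 1.004 / 1.73 = 0.5806.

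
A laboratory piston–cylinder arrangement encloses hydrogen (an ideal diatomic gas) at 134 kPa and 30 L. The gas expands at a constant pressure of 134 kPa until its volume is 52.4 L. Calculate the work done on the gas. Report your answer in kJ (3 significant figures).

W ≈ -3.00 kJ

Isobaric: W = P ΔV.
W = (134 kPa)(52.4 − 30 L) = (134)(22.4) = 3002 J.
Work on gas = −W_by = -3002 J.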